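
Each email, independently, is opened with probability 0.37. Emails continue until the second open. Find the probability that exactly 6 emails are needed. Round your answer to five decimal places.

0.10783

Y = trial on which the second success occurs; negative binomial, r=2, p=0.37.
P(Y=6) = C(5,1) · p^2 · (1−p)^4
= 5 · 0.1369 · 0.15753 = 0.1078290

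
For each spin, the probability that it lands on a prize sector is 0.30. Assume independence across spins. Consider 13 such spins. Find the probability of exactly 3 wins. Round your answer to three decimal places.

0.218

X ~ Binomial(n=13, p=0.30).
P(X=3) = C(13,3) · p^3 · (1−p)^10
= 286 · 0.027 · 0.028248 = 0.21813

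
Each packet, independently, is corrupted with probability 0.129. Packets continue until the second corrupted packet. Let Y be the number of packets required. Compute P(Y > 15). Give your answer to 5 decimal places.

0.40583

Needing more than 15 packets ⇔ fewer than 2 successes in the first 15. With X ~ Binomial(15, 0.129), P(Y > 15) = P(X ≤ 1).
  k=0: C(15,0)·0.129^0·0.871^15 = 0.1259715
  k=1: C(15,1)·0.129^1·0.871^14 = 0.2798563
P(X ≤ 1) = 0.4058278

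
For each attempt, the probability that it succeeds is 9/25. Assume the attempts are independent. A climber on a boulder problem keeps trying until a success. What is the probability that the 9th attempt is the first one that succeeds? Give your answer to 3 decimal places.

Geometric (trials to first success), p = 0.36.
P(Y = 9) = (1−p)^8 · p = 0.028147 · 0.36 = 0.01013

0.010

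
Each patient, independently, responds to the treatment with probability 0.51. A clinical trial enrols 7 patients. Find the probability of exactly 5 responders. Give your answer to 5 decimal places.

0.17397

X ~ Binomial(n=7, p=0.51).
P(X=5) = C(7,5) · p^5 · (1−p)^2
= 21 · 0.034503 · 0.2401 = 0.1739652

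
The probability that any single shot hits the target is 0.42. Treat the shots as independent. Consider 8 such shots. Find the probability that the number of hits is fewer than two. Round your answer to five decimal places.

0.08699

X ~ Binomial(8, 0.42); P(X ≤ 1) = Σ C(8,k) p^k (1−p)^(8−k) over k:
  k=0: C(8,0)·0.42^0·0.58^8 = 0.0128063
  k=1: C(8,1)·0.42^1·0.58^7 = 0.0741883
Total = 0.0869946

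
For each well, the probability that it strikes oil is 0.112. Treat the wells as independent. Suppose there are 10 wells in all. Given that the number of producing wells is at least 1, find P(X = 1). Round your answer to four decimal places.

0.5532

X ~ Binomial(10, 0.112). Want P(X=1 | X≥1) = P(X=1) / P(X≥1).
P(X=1) = C(10,1)·0.112^1·0.888^9 = 0.384534
P(X≥1) = 1 − 0.304881 = 0.695119
Ratio = 0.384534 / 0.695119 = 0.553191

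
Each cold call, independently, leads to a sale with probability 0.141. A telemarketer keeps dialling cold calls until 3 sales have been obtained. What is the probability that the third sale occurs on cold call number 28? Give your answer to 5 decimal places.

0.02202

Y = trial on which the third success occurs; negative binomial, r=3, p=0.141.
P(Y=28) = C(27,2) · p^3 · (1−p)^25
= 351 · 0.0028032 · 0.022378 = 0.0220188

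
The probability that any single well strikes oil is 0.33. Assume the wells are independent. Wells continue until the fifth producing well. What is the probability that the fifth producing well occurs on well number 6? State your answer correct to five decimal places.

0.01311

Y = trial on which the fifth success occurs; negative binomial, r=5, p=0.33.
P(Y=6) = C(5,4) · p^5 · (1−p)^1
= 5 · 0.0039135 · 0.67 = 0.0131104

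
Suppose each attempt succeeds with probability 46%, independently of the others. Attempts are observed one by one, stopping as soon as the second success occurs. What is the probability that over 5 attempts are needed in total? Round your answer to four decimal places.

Needing more than 5 attempts ⇔ fewer than 2 successes in the first 5. With X ~ Binomial(5, 0.46), P(Y > 5) = P(X ≤ 1).
  k=0: C(5,0)·0.46^0·0.54^5 = 0.045917
  k=1: C(5,1)·0.46^1·0.54^4 = 0.195570
P(X ≤ 1) = 0.241487

0.2415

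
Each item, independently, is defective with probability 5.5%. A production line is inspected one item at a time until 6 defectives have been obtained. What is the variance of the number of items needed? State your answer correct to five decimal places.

1874.38017

Y = total items until the sixth success; negative binomial with r=6, p=0.055.
Var(Y) = r(1−p)/p² = 6·0.945 / 0.055² = 1874.3801653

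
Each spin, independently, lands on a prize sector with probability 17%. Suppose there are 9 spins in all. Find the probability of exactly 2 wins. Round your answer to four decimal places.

X ~ Binomial(n=9, p=0.17).
P(X=2) = C(9,2) · p^2 · (1−p)^7
= 36 · 0.0289 · 0.27136 = 0.282323

0.2823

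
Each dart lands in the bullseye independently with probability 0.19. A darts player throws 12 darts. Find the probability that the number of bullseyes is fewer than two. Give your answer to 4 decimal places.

X ~ Binomial(12, 0.19); P(X ≤ 1) = Σ C(12,k) p^k (1−p)^(12−k) over k:
  k=0: C(12,0)·0.19^0·0.81^12 = 0.079766
  k=1: C(12,1)·0.19^1·0.81^11 = 0.224528
Total = 0.304294

0.3043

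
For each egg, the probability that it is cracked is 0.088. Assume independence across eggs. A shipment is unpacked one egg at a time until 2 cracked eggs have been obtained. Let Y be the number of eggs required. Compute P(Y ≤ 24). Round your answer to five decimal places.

Finishing within 24 eggs ⇔ at least 2 successes in the first 24. With X ~ Binomial(24, 0.088), P(Y ≤ 24) = 1 − P(X ≤ 1).
  k=0: C(24,0)·0.088^0·0.912^24 = 0.1096165
  k=1: C(24,1)·0.088^1·0.912^23 = 0.2538488
1 − 0.3634654 = 0.6365346

0.63653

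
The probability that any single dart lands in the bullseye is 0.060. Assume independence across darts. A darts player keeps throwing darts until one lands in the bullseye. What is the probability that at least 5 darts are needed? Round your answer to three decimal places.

Y = number of darts to the first success; geometric, p = 0.06.
P(Y > 4) = P(first 4 all fail) = (1−p)^4 = 0.78075

0.781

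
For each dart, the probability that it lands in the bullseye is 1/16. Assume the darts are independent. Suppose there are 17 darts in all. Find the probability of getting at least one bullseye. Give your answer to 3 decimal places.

P(at least one) = 1 − P(none) = 1 − (1 − 0.0625)^17
= 1 − 0.33382 = 0.66618

0.666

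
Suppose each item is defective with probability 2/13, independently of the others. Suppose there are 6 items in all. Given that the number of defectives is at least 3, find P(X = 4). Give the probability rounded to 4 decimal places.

0.1189

X ~ Binomial(6, 0.153846). Want P(X=4 | X≥3) = P(X=4) / P(X≥3).
P(X=4) = C(6,4)·0.153846^4·0.846154^2 = 0.006016
P(X≥3) = 1 − 0.367025 − 0.400391 − 0.181996 = 0.050587
Ratio = 0.006016 / 0.050587 = 0.118931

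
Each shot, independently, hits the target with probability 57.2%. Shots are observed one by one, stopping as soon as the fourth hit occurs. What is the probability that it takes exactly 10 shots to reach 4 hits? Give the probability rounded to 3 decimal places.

0.055

Y = trial on which the fourth success occurs; negative binomial, r=4, p=0.572.
P(Y=10) = C(9,3) · p^4 · (1−p)^6
= 84 · 0.10705 · 0.006147 = 0.05527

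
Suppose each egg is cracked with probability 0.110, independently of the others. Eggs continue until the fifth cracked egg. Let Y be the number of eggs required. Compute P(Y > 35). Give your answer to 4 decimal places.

Needing more than 35 eggs ⇔ fewer than 5 successes in the first 35. With X ~ Binomial(35, 0.11), P(Y > 35) = P(X ≤ 4).
  k=0: C(35,0)·0.11^0·0.89^35 = 0.016930
  k=1: C(35,1)·0.11^1·0.89^34 = 0.073235
  k=2: C(35,2)·0.11^2·0.89^33 = 0.153877
  k=3: C(35,3)·0.11^3·0.89^32 = 0.209203
  k=4: C(35,4)·0.11^4·0.89^31 = 0.206852
P(X ≤ 4) = 0.660097

0.6601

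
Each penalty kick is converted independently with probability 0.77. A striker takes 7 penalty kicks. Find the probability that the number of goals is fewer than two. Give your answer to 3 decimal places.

0.001

X ~ Binomial(7, 0.77); P(X ≤ 1) = Σ C(7,k) p^k (1−p)^(7−k) over k:
  k=0: C(7,0)·0.77^0·0.23^7 = 0.00003
  k=1: C(7,1)·0.77^1·0.23^6 = 0.00080
Total = 0.00083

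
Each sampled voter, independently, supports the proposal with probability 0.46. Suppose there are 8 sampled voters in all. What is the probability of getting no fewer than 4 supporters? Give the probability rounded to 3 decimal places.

0.546

X ~ Binomial(8, 0.46); P(X ≥ 4) = Σ C(8,k) p^k (1−p)^(8−k) over k:
  k=4: C(8,4)·0.46^4·0.54^4 = 0.26650
  k=5: C(8,5)·0.46^5·0.54^3 = 0.18162
  k=6: C(8,6)·0.46^6·0.54^2 = 0.07736
  k=7: C(8,7)·0.46^7·0.54^1 = 0.01883
  k=8: C(8,8)·0.46^8·0.54^0 = 0.00200
Total = 0.54631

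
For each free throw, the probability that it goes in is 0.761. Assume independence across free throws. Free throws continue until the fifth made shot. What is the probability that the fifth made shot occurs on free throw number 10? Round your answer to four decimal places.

Y = trial on which the fifth success occurs; negative binomial, r=5, p=0.761.
P(Y=10) = C(9,4) · p^5 · (1−p)^5
= 126 · 0.25523 · 0.00077981 = 0.025077

0.0251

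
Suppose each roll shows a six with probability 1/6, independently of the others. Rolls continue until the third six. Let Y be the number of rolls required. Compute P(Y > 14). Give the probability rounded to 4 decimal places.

Needing more than 14 rolls ⇔ fewer than 3 successes in the first 14. With X ~ Binomial(14, 0.166667), P(Y > 14) = P(X ≤ 2).
  k=0: C(14,0)·0.166667^0·0.833333^14 = 0.077887
  k=1: C(14,1)·0.166667^1·0.833333^13 = 0.218082
  k=2: C(14,2)·0.166667^2·0.833333^12 = 0.283507
P(X ≤ 2) = 0.579476

0.5795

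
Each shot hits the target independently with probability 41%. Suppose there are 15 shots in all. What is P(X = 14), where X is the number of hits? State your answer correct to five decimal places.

0.00003

X ~ Binomial(n=15, p=0.41).
P(X=14) = C(15,14) · p^14 · (1−p)^1
= 15 · 3.7929e-06 · 0.59 = 0.0000336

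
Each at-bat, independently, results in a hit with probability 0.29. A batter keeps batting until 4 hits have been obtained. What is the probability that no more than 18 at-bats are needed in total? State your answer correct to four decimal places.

0.8119

Finishing within 18 at-bats ⇔ at least 4 successes in the first 18. With X ~ Binomial(18, 0.29), P(Y ≤ 18) = 1 − P(X ≤ 3).
  k=0: C(18,0)·0.29^0·0.71^18 = 0.002102
  k=1: C(18,1)·0.29^1·0.71^17 = 0.015455
  k=2: C(18,2)·0.29^2·0.71^16 = 0.053656
  k=3: C(18,3)·0.29^3·0.71^15 = 0.116885
1 − 0.188098 = 0.811902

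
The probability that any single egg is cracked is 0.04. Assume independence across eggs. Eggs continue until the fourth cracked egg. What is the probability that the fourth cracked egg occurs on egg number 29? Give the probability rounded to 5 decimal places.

0.00302

Y = trial on which the fourth success occurs; negative binomial, r=4, p=0.04.
P(Y=29) = C(28,3) · p^4 · (1−p)^25
= 3276 · 2.56e-06 · 0.3604 = 0.0030225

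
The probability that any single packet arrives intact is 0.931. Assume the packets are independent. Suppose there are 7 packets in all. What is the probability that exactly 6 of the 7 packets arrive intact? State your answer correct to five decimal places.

0.31452

X ~ Binomial(n=7, p=0.931).
P(X=6) = C(7,6) · p^6 · (1−p)^1
= 7 · 0.65118 · 0.069 = 0.3145178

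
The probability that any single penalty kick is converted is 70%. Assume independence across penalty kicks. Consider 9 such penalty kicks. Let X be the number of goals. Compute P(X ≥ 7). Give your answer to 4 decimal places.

0.4628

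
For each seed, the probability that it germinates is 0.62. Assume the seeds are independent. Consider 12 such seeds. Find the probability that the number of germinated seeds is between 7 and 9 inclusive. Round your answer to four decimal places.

0.6098

X ~ Binomial(12, 0.62); P(7 ≤ X ≤ 9) = Σ C(12,k) p^k (1−p)^(12−k) over k:
  k=7: C(12,7)·0.62^7·0.38^5 = 0.220996
  k=8: C(12,8)·0.62^8·0.38^4 = 0.225358
  k=9: C(12,9)·0.62^9·0.38^3 = 0.163418
Total = 0.609772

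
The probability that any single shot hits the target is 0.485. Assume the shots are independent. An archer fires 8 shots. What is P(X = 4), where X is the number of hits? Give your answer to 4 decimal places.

0.2725

X ~ Binomial(n=8, p=0.485).
P(X=4) = C(8,4) · p^4 · (1−p)^4
= 70 · 0.055331 · 0.070344 = 0.272454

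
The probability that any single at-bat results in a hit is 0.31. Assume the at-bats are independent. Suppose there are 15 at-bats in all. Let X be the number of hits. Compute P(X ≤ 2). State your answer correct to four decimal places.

X ~ Binomial(15, 0.31); P(X ≤ 2) = Σ C(15,k) p^k (1−p)^(15−k) over k:
  k=0: C(15,0)·0.31^0·0.69^15 = 0.003826
  k=1: C(15,1)·0.31^1·0.69^14 = 0.025783
  k=2: C(15,2)·0.31^2·0.69^13 = 0.081087
Total = 0.110696

0.1107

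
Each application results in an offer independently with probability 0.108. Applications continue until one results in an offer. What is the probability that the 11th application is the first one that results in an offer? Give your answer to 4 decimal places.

Geometric (trials to first success), p = 0.108.
P(Y = 11) = (1−p)^10 · p = 0.3189 · 0.108 = 0.034441

0.0344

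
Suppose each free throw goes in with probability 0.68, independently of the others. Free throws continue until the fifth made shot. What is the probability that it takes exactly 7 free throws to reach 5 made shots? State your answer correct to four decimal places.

Y = trial on which the fifth success occurs; negative binomial, r=5, p=0.68.
P(Y=7) = C(6,4) · p^5 · (1−p)^2
= 15 · 0.14539 · 0.1024 = 0.223324

0.2233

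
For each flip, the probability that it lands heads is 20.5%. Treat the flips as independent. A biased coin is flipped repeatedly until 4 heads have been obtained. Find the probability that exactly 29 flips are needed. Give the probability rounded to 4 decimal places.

Y = trial on which the fourth success occurs; negative binomial, r=4, p=0.205.
P(Y=29) = C(28,3) · p^4 · (1−p)^25
= 3276 · 0.0017661 · 0.0032298 = 0.018687

0.0187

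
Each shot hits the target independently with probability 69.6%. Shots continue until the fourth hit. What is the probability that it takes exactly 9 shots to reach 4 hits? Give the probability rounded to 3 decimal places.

0.034

Y = trial on which the fourth success occurs; negative binomial, r=4, p=0.696.
P(Y=9) = C(8,3) · p^4 · (1−p)^5
= 56 · 0.23466 · 0.0025964 = 0.03412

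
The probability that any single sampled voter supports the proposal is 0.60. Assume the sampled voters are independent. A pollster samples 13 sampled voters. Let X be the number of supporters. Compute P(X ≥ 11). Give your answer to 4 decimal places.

X ~ Binomial(13, 0.60); P(X ≥ 11) = Σ C(13,k) p^k (1−p)^(13−k) over k:
  k=11: C(13,11)·0.60^11·0.40^2 = 0.045277
  k=12: C(13,12)·0.60^12·0.40^1 = 0.011319
  k=13: C(13,13)·0.60^13·0.40^0 = 0.001306
Total = 0.057902

0.0579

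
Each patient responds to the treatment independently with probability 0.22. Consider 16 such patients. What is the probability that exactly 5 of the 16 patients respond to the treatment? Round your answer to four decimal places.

X ~ Binomial(n=16, p=0.22).
P(X=5) = C(16,5) · p^5 · (1−p)^11
= 4368 · 0.00051536 · 0.065019 = 0.146365

0.1464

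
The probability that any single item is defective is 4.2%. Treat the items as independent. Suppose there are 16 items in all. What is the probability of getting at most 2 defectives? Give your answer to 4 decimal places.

0.9725

X ~ Binomial(16, 0.042); P(X ≤ 2) = Σ C(16,k) p^k (1−p)^(16−k) over k:
  k=0: C(16,0)·0.042^0·0.958^16 = 0.503325
  k=1: C(16,1)·0.042^1·0.958^15 = 0.353063
  k=2: C(16,2)·0.042^2·0.958^14 = 0.116091
Total = 0.972478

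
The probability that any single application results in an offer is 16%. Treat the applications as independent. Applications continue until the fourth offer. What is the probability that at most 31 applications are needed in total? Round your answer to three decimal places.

Finishing within 31 applications ⇔ at least 4 successes in the first 31. With X ~ Binomial(31, 0.16), P(Y ≤ 31) = 1 − P(X ≤ 3).
  k=0: C(31,0)·0.16^0·0.84^31 = 0.00449
  k=1: C(31,1)·0.16^1·0.84^30 = 0.02654
  k=2: C(31,2)·0.16^2·0.84^29 = 0.07582
  k=3: C(31,3)·0.16^3·0.84^28 = 0.13961
1 − 0.24646 = 0.75354

0.754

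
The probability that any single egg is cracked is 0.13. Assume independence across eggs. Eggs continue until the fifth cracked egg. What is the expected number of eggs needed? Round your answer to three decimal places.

Y = total eggs until the fifth success; negative binomial with r=5, p=0.13.
E[Y] = r / p = 5 / 0.13 = 38.46154

38.462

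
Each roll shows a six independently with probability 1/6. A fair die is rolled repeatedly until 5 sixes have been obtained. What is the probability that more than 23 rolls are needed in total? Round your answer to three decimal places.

Needing more than 23 rolls ⇔ fewer than 5 successes in the first 23. With X ~ Binomial(23, 0.166667), P(Y > 23) = P(X ≤ 4).
  k=0: C(23,0)·0.166667^0·0.833333^23 = 0.01509
  k=1: C(23,1)·0.166667^1·0.833333^22 = 0.06944
  k=2: C(23,2)·0.166667^2·0.833333^21 = 0.15276
  k=3: C(23,3)·0.166667^3·0.833333^20 = 0.21387
  k=4: C(23,4)·0.166667^4·0.833333^19 = 0.21387
P(X ≤ 4) = 0.66502

0.665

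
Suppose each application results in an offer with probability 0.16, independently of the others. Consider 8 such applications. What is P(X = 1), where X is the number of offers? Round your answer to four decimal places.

0.3777

X ~ Binomial(n=8, p=0.16).
P(X=1) = C(8,1) · p^1 · (1−p)^7
= 8 · 0.16 · 0.29509 = 0.377716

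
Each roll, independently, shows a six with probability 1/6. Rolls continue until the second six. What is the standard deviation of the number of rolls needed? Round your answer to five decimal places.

Y = total rolls until the second success; negative binomial with r=2, p=0.166667.
SD(Y) = √[r(1−p)/p²] = √(60.0000000) = 7.7459667

7.74597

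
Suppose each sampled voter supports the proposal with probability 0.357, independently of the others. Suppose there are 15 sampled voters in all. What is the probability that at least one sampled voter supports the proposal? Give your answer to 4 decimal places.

P(at least one) = 1 − P(none) = 1 − (1 − 0.357)^15
= 1 − 0.001328 = 0.998672

0.9987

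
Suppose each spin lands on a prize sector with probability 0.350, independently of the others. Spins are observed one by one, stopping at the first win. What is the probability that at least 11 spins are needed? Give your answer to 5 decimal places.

0.01346

Y = number of spins to the first success; geometric, p = 0.35.
P(Y > 10) = P(first 10 all fail) = (1−p)^10 = 0.0134627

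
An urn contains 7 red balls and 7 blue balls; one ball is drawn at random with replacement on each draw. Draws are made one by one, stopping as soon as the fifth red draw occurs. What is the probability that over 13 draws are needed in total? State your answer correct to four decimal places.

Needing more than 13 draws ⇔ fewer than 5 successes in the first 13. With X ~ Binomial(13, 0.50), P(Y > 13) = P(X ≤ 4).
  k=0: C(13,0)·0.50^0·0.50^13 = 0.000122
  k=1: C(13,1)·0.50^1·0.50^12 = 0.001587
  k=2: C(13,2)·0.50^2·0.50^11 = 0.009521
  k=3: C(13,3)·0.50^3·0.50^10 = 0.034912
  k=4: C(13,4)·0.50^4·0.50^9 = 0.087280
P(X ≤ 4) = 0.133423

0.1334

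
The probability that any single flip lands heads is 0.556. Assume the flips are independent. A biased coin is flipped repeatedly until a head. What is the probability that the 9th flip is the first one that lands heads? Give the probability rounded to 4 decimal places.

0.0008

Geometric (trials to first success), p = 0.556.
P(Y = 9) = (1−p)^8 · p = 0.0015103 · 0.556 = 0.000840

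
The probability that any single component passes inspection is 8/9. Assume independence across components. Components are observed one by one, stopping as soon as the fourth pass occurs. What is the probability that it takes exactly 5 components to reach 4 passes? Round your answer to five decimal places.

0.27746

Y = trial on which the fourth success occurs; negative binomial, r=4, p=0.888889.
P(Y=5) = C(4,3) · p^4 · (1−p)^1
= 4 · 0.6243 · 0.11111 = 0.2774645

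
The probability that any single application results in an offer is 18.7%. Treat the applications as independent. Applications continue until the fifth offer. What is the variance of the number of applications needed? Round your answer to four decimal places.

116.2458

Y = total applications until the fifth success; negative binomial with r=5, p=0.187.
Var(Y) = r(1−p)/p² = 5·0.813 / 0.187² = 116.245818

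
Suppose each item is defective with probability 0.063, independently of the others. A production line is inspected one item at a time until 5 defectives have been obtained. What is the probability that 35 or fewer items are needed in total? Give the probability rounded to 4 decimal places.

0.0667

Finishing within 35 items ⇔ at least 5 successes in the first 35. With X ~ Binomial(35, 0.063), P(Y ≤ 35) = 1 − P(X ≤ 4).
  k=0: C(35,0)·0.063^0·0.937^35 = 0.102538
  k=1: C(35,1)·0.063^1·0.937^34 = 0.241299
  k=2: C(35,2)·0.063^2·0.937^33 = 0.275807
  k=3: C(35,3)·0.063^3·0.937^32 = 0.203985
  k=4: C(35,4)·0.063^4·0.937^31 = 0.109721
1 − 0.933349 = 0.066651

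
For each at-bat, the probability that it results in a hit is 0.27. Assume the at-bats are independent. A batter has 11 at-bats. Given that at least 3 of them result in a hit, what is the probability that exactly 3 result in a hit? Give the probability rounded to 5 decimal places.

X ~ Binomial(11, 0.27). Want P(X=3 | X≥3) = P(X=3) / P(X≥3).
P(X=3) = C(11,3)·0.27^3·0.73^8 = 0.2619136
P(X≥3) = 1 − 0.0313727 − 0.1276395 − 0.2360456 = 0.6049422
Ratio = 0.2619136 / 0.6049422 = 0.4329565

0.43296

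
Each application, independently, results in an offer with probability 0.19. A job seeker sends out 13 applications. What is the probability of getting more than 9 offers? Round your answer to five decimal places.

0.00001

X ~ Binomial(13, 0.19); P(X ≥ 10) = Σ C(13,k) p^k (1−p)^(13−k) over k:
  k=10: C(13,10)·0.19^10·0.81^3 = 0.0000093
  k=11: C(13,11)·0.19^11·0.81^2 = 0.0000006
  k=12: C(13,12)·0.19^12·0.81^1 = 0.0000000
  k=13: C(13,13)·0.19^13·0.81^0 = 0.0000000
Total = 0.0000099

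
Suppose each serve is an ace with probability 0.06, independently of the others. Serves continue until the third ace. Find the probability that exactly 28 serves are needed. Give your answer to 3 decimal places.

0.016

Y = trial on which the third success occurs; negative binomial, r=3, p=0.06.
P(Y=28) = C(27,2) · p^3 · (1−p)^25
= 351 · 0.000216 · 0.21291 = 0.01614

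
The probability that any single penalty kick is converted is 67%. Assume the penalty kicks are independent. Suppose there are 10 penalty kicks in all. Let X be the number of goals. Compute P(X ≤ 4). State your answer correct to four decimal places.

0.0732

X ~ Binomial(10, 0.67); P(X ≤ 4) = Σ C(10,k) p^k (1−p)^(10−k) over k:
  k=0: C(10,0)·0.67^0·0.33^10 = 0.000015
  k=1: C(10,1)·0.67^1·0.33^9 = 0.000311
  k=2: C(10,2)·0.67^2·0.33^8 = 0.002841
  k=3: C(10,3)·0.67^3·0.33^7 = 0.015382
  k=4: C(10,4)·0.67^4·0.33^6 = 0.054652
Total = 0.073200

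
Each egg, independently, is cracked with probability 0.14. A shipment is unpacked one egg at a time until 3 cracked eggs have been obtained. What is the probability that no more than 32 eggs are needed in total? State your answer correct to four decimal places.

Finishing within 32 eggs ⇔ at least 3 successes in the first 32. With X ~ Binomial(32, 0.14), P(Y ≤ 32) = 1 − P(X ≤ 2).
  k=0: C(32,0)·0.14^0·0.86^32 = 0.008016
  k=1: C(32,1)·0.14^1·0.86^31 = 0.041757
  k=2: C(32,2)·0.14^2·0.86^30 = 0.105364
1 − 0.155137 = 0.844863

0.8449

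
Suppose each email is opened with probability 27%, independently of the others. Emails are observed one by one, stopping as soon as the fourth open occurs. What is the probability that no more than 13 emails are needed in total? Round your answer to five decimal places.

Finishing within 13 emails ⇔ at least 4 successes in the first 13. With X ~ Binomial(13, 0.27), P(Y ≤ 13) = 1 − P(X ≤ 3).
  k=0: C(13,0)·0.27^0·0.73^13 = 0.0167185
  k=1: C(13,1)·0.27^1·0.73^12 = 0.0803862
  k=2: C(13,2)·0.27^2·0.73^11 = 0.1783913
  k=3: C(13,3)·0.27^3·0.73^10 = 0.2419279
1 − 0.5174238 = 0.4825762

0.48258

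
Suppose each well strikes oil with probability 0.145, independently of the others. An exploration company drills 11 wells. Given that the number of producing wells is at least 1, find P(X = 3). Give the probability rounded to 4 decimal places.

0.1749

X ~ Binomial(11, 0.145). Want P(X=3 | X≥1) = P(X=3) / P(X≥1).
P(X=3) = C(11,3)·0.145^3·0.855^8 = 0.143654
P(X≥1) = 1 − 0.178495 = 0.821505
Ratio = 0.143654 / 0.821505 = 0.174867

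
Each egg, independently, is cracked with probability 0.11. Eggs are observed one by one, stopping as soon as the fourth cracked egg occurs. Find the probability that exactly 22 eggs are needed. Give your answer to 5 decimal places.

Y = trial on which the fourth success occurs; negative binomial, r=4, p=0.11.
P(Y=22) = C(21,3) · p^4 · (1−p)^18
= 1330 · 0.00014641 · 0.12275 = 0.0239025

0.02390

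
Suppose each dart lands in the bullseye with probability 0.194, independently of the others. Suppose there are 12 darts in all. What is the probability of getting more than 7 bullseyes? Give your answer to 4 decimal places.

0.0005

X ~ Binomial(12, 0.194); P(X ≥ 8) = Σ C(12,k) p^k (1−p)^(12−k) over k:
  k=8: C(12,8)·0.194^8·0.806^4 = 0.000419
  k=9: C(12,9)·0.194^9·0.806^3 = 0.000045
  k=10: C(12,10)·0.194^10·0.806^2 = 0.000003
  k=11: C(12,11)·0.194^11·0.806^1 = 0.000000
  k=12: C(12,12)·0.194^12·0.806^0 = 0.000000
Total = 0.000467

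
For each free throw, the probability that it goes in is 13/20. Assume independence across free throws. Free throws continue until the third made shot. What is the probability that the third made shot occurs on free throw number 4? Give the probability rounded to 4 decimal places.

0.2884

Y = trial on which the third success occurs; negative binomial, r=3, p=0.65.
P(Y=4) = C(3,2) · p^3 · (1−p)^1
= 3 · 0.27463 · 0.35 = 0.288356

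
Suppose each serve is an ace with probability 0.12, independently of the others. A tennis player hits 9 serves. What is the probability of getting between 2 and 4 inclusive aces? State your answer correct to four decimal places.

0.2931

X ~ Binomial(9, 0.12); P(2 ≤ X ≤ 4) = Σ C(9,k) p^k (1−p)^(9−k) over k:
  k=2: C(9,2)·0.12^2·0.88^7 = 0.211857
  k=3: C(9,3)·0.12^3·0.88^6 = 0.067409
  k=4: C(9,4)·0.12^4·0.88^5 = 0.013788
Total = 0.293055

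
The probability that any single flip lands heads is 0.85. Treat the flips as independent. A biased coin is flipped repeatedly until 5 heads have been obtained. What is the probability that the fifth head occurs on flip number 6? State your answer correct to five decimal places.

0.33278

Y = trial on which the fifth success occurs; negative binomial, r=5, p=0.85.
P(Y=6) = C(5,4) · p^5 · (1−p)^1
= 5 · 0.44371 · 0.15 = 0.3327790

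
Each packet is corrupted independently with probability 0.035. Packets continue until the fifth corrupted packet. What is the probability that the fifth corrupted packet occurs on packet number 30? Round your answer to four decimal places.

0.0005

Y = trial on which the fifth success occurs; negative binomial, r=5, p=0.035.
P(Y=30) = C(29,4) · p^5 · (1−p)^25
= 23751 · 5.2522e-08 · 0.41038 = 0.000512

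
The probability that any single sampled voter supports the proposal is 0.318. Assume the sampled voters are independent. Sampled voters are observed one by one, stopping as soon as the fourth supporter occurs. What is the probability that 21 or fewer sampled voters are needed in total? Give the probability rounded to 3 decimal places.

Finishing within 21 sampled voters ⇔ at least 4 successes in the first 21. With X ~ Binomial(21, 0.318), P(Y ≤ 21) = 1 − P(X ≤ 3).
  k=0: C(21,0)·0.318^0·0.682^21 = 0.00032
  k=1: C(21,1)·0.318^1·0.682^20 = 0.00316
  k=2: C(21,2)·0.318^2·0.682^19 = 0.01476
  k=3: C(21,3)·0.318^3·0.682^18 = 0.04358
1 − 0.06182 = 0.93818

0.938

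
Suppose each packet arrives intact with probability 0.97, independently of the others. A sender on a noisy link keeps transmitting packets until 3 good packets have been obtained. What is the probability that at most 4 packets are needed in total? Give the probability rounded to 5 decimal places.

Finishing within 4 packets ⇔ at least 3 successes in the first 4. With X ~ Binomial(4, 0.97), P(Y ≤ 4) = 1 − P(X ≤ 2).
  k=0: C(4,0)·0.97^0·0.03^4 = 0.0000008
  k=1: C(4,1)·0.97^1·0.03^3 = 0.0001048
  k=2: C(4,2)·0.97^2·0.03^2 = 0.0050809
1 − 0.0051864 = 0.9948136

0.99481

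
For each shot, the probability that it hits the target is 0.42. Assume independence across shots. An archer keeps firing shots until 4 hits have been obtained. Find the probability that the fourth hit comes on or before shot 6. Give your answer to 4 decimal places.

Finishing within 6 shots ⇔ at least 4 successes in the first 6. With X ~ Binomial(6, 0.42), P(Y ≤ 6) = 1 − P(X ≤ 3).
  k=0: C(6,0)·0.42^0·0.58^6 = 0.038069
  k=1: C(6,1)·0.42^1·0.58^5 = 0.165402
  k=2: C(6,2)·0.42^2·0.58^4 = 0.299434
  k=3: C(6,3)·0.42^3·0.58^3 = 0.289109
1 − 0.792014 = 0.207986

0.2080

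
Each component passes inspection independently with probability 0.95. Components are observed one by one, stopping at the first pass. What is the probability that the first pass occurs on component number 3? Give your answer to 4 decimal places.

0.0024

Geometric (trials to first success), p = 0.95.
P(Y = 3) = (1−p)^2 · p = 0.0025 · 0.95 = 0.002375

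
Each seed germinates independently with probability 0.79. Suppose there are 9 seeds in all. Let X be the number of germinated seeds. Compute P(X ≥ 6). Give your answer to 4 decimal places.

0.9006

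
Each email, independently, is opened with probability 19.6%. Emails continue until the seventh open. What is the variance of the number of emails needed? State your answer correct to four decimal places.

146.5015

Y = total emails until the seventh success; negative binomial with r=7, p=0.196.
Var(Y) = r(1−p)/p² = 7·0.804 / 0.196² = 146.501458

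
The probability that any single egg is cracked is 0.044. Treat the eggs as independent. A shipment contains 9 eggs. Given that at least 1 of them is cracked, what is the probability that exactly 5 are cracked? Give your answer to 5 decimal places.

X ~ Binomial(9, 0.044). Want P(X=5 | X≥1) = P(X=5) / P(X≥1).
P(X=5) = C(9,5)·0.044^5·0.956^4 = 0.0000174
P(X≥1) = 1 − 0.6669926 = 0.3330074
Ratio = 0.0000174 / 0.3330074 = 0.0000521

0.00005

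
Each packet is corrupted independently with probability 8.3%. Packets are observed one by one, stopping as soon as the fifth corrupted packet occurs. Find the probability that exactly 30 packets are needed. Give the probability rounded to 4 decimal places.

Y = trial on which the fifth success occurs; negative binomial, r=5, p=0.083.
P(Y=30) = C(29,4) · p^5 · (1−p)^25
= 23751 · 3.939e-06 · 0.11461 = 0.010723

0.0107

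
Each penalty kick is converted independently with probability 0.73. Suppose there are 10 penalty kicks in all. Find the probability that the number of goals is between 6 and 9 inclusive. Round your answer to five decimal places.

X ~ Binomial(10, 0.73); P(6 ≤ X ≤ 9) = Σ C(10,k) p^k (1−p)^(10−k) over k:
  k=6: C(10,6)·0.73^6·0.27^4 = 0.1688929
  k=7: C(10,7)·0.73^7·0.27^3 = 0.2609351
  k=8: C(10,8)·0.73^8·0.27^2 = 0.2645592
  k=9: C(10,9)·0.73^9·0.27^1 = 0.1589533
Total = 0.8533406

0.85334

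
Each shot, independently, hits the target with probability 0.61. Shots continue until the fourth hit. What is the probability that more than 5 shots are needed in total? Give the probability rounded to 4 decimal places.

0.6455

Needing more than 5 shots ⇔ fewer than 4 successes in the first 5. With X ~ Binomial(5, 0.61), P(Y > 5) = P(X ≤ 3).
  k=0: C(5,0)·0.61^0·0.39^5 = 0.009022
  k=1: C(5,1)·0.61^1·0.39^4 = 0.070560
  k=2: C(5,2)·0.61^2·0.39^3 = 0.220726
  k=3: C(5,3)·0.61^3·0.39^2 = 0.345238
P(X ≤ 3) = 0.645546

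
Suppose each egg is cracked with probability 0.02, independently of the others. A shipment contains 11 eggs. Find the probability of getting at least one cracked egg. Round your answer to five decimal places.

P(at least one) = 1 − P(none) = 1 − (1 − 0.02)^11
= 1 − 0.8007314 = 0.1992686

0.19927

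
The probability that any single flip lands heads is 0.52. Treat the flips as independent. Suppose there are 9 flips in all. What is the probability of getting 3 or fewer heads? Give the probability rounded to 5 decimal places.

0.21614

X ~ Binomial(9, 0.52); P(X ≤ 3) = Σ C(9,k) p^k (1−p)^(9−k) over k:
  k=0: C(9,0)·0.52^0·0.48^9 = 0.0013526
  k=1: C(9,1)·0.52^1·0.48^8 = 0.0131879
  k=2: C(9,2)·0.52^2·0.48^7 = 0.0571476
  k=3: C(9,3)·0.52^3·0.48^6 = 0.1444564
Total = 0.2161445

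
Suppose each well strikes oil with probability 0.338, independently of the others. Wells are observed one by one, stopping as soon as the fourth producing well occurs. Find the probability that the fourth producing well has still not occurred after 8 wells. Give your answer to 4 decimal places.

Needing more than 8 wells ⇔ fewer than 4 successes in the first 8. With X ~ Binomial(8, 0.338), P(Y > 8) = P(X ≤ 3).
  k=0: C(8,0)·0.338^0·0.662^8 = 0.036886
  k=1: C(8,1)·0.338^1·0.662^7 = 0.150665
  k=2: C(8,2)·0.338^2·0.662^6 = 0.269240
  k=3: C(8,3)·0.338^3·0.662^5 = 0.274934
P(X ≤ 3) = 0.731725

0.7317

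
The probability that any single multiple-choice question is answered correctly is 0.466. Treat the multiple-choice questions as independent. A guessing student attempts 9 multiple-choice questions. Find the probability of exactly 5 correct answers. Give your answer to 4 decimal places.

X ~ Binomial(n=9, p=0.466).
P(X=5) = C(9,5) · p^5 · (1−p)^4
= 126 · 0.021975 · 0.081314 = 0.225146

0.2251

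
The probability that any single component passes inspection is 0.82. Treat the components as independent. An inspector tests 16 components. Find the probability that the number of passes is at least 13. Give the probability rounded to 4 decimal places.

0.6777

X ~ Binomial(16, 0.82); P(X ≥ 13) = Σ C(16,k) p^k (1−p)^(16−k) over k:
  k=13: C(16,13)·0.82^13·0.18^3 = 0.247506
  k=14: C(16,14)·0.82^14·0.18^2 = 0.241613
  k=15: C(16,15)·0.82^15·0.18^1 = 0.146757
  k=16: C(16,16)·0.82^16·0.18^0 = 0.041785
Total = 0.677661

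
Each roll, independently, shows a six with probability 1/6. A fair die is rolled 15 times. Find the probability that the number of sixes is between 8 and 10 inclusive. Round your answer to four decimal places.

0.0013

X ~ Binomial(15, 0.166667); P(8 ≤ X ≤ 10) = Σ C(15,k) p^k (1−p)^(15−k) over k:
  k=8: C(15,8)·0.166667^8·0.833333^7 = 0.001069
  k=9: C(15,9)·0.166667^9·0.833333^6 = 0.000166
  k=10: C(15,10)·0.166667^10·0.833333^5 = 0.000020
Total = 0.001256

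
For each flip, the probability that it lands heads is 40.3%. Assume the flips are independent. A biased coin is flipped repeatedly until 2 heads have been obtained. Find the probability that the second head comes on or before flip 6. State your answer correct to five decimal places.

Finishing within 6 flips ⇔ at least 2 successes in the first 6. With X ~ Binomial(6, 0.403), P(Y ≤ 6) = 1 − P(X ≤ 1).
  k=0: C(6,0)·0.403^0·0.597^6 = 0.0452737
  k=1: C(6,1)·0.403^1·0.597^5 = 0.1833699
1 − 0.2286436 = 0.7713564

0.77136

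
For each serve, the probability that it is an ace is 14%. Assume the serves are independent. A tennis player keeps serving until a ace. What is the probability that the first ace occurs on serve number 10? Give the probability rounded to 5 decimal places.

Geometric (trials to first success), p = 0.14.
P(Y = 10) = (1−p)^9 · p = 0.25733 · 0.14 = 0.0360258

0.03603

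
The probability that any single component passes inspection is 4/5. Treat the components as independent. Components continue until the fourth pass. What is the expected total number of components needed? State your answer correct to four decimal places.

5.0000

Y = total components until the fourth success; negative binomial with r=4, p=0.80.
E[Y] = r / p = 4 / 0.80 = 5.000000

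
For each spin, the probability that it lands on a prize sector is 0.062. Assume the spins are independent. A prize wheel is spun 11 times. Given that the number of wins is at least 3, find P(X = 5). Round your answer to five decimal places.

X ~ Binomial(11, 0.062). Want P(X=5 | X≥3) = P(X=5) / P(X≥3).
P(X=5) = C(11,5)·0.062^5·0.938^6 = 0.0002883
P(X≥3) = 1 − 0.4945739 − 0.3595943 − 0.1188425 = 0.0269893
Ratio = 0.0002883 / 0.0269893 = 0.0106813

0.01068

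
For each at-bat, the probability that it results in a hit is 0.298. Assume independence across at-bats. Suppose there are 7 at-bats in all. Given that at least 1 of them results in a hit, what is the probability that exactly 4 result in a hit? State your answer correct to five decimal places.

0.10425

X ~ Binomial(7, 0.298). Want P(X=4 | X≥1) = P(X=4) / P(X≥1).
P(X=4) = C(7,4)·0.298^4·0.702^3 = 0.0954870
P(X≥1) = 1 − 0.0840156 = 0.9159844
Ratio = 0.0954870 / 0.9159844 = 0.1042453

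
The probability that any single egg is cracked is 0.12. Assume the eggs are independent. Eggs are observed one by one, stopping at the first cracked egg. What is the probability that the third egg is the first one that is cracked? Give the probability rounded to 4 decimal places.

Geometric (trials to first success), p = 0.12.
P(Y = 3) = (1−p)^2 · p = 0.7744 · 0.12 = 0.092928

0.0929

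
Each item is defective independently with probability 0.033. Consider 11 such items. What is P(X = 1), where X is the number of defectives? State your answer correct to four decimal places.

0.2595

X ~ Binomial(n=11, p=0.033).
P(X=1) = C(11,1) · p^1 · (1−p)^10
= 11 · 0.033 · 0.71493 = 0.259520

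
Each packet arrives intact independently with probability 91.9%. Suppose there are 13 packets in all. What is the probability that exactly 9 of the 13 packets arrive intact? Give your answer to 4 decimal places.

0.0144

X ~ Binomial(n=13, p=0.919).
P(X=9) = C(13,9) · p^9 · (1−p)^4
= 715 · 0.46756 · 4.3047e-05 = 0.014391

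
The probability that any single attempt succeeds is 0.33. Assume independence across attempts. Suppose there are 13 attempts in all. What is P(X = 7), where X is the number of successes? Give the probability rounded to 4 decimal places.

0.0662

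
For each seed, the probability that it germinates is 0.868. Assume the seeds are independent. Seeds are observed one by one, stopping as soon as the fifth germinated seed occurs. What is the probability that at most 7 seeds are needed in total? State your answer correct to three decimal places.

Finishing within 7 seeds ⇔ at least 5 successes in the first 7. With X ~ Binomial(7, 0.868), P(Y ≤ 7) = 1 − P(X ≤ 4).
  k=0: C(7,0)·0.868^0·0.132^7 = 0.00000
  k=1: C(7,1)·0.868^1·0.132^6 = 0.00003
  k=2: C(7,2)·0.868^2·0.132^5 = 0.00063
  k=3: C(7,3)·0.868^3·0.132^4 = 0.00695
  k=4: C(7,4)·0.868^4·0.132^3 = 0.04570
1 − 0.05331 = 0.94669

0.947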